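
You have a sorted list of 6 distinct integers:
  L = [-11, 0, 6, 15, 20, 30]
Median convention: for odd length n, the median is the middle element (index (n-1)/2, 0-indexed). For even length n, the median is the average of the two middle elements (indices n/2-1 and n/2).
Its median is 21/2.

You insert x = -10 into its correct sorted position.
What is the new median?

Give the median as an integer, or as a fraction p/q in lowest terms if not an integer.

Old list (sorted, length 6): [-11, 0, 6, 15, 20, 30]
Old median = 21/2
Insert x = -10
Old length even (6). Middle pair: indices 2,3 = 6,15.
New length odd (7). New median = single middle element.
x = -10: 1 elements are < x, 5 elements are > x.
New sorted list: [-11, -10, 0, 6, 15, 20, 30]
New median = 6

Answer: 6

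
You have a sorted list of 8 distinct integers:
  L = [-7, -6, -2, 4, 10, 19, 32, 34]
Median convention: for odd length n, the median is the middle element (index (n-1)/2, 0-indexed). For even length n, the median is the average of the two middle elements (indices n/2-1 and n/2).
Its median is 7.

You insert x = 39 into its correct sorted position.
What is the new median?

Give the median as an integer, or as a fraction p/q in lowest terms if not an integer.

Old list (sorted, length 8): [-7, -6, -2, 4, 10, 19, 32, 34]
Old median = 7
Insert x = 39
Old length even (8). Middle pair: indices 3,4 = 4,10.
New length odd (9). New median = single middle element.
x = 39: 8 elements are < x, 0 elements are > x.
New sorted list: [-7, -6, -2, 4, 10, 19, 32, 34, 39]
New median = 10

Answer: 10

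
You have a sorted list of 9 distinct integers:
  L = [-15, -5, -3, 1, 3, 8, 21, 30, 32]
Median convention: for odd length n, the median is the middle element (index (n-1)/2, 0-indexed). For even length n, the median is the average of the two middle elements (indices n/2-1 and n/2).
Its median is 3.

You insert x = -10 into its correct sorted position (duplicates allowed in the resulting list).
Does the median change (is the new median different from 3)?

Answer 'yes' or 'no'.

Old median = 3
Insert x = -10
New median = 2
Changed? yes

Answer: yes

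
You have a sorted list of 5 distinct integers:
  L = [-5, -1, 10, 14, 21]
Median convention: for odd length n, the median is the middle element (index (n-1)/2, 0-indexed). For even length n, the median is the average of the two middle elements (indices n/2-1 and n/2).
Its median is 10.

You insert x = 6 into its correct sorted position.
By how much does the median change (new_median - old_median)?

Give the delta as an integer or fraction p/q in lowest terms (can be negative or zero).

Answer: -2

Derivation:
Old median = 10
After inserting x = 6: new sorted = [-5, -1, 6, 10, 14, 21]
New median = 8
Delta = 8 - 10 = -2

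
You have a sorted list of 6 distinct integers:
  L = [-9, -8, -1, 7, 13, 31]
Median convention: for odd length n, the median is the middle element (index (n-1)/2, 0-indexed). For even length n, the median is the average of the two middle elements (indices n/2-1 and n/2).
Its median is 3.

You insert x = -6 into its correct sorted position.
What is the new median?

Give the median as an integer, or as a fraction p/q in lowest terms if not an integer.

Answer: -1

Derivation:
Old list (sorted, length 6): [-9, -8, -1, 7, 13, 31]
Old median = 3
Insert x = -6
Old length even (6). Middle pair: indices 2,3 = -1,7.
New length odd (7). New median = single middle element.
x = -6: 2 elements are < x, 4 elements are > x.
New sorted list: [-9, -8, -6, -1, 7, 13, 31]
New median = -1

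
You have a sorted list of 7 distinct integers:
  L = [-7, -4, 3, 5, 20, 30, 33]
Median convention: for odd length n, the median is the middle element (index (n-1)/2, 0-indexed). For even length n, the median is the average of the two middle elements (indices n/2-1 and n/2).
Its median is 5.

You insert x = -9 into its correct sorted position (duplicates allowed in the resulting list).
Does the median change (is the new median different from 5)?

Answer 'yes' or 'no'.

Old median = 5
Insert x = -9
New median = 4
Changed? yes

Answer: yes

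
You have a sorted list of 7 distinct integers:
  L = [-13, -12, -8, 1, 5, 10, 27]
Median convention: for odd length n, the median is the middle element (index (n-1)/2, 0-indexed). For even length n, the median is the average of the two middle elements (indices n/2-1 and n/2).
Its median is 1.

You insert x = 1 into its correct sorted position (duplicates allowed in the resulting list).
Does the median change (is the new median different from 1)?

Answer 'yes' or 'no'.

Answer: no

Derivation:
Old median = 1
Insert x = 1
New median = 1
Changed? no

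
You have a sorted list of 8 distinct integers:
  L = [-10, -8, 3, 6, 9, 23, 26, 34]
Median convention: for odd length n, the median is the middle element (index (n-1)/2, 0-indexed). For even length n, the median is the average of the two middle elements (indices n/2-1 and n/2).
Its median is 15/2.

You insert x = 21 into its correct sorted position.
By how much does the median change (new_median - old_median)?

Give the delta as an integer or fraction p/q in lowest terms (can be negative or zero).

Answer: 3/2

Derivation:
Old median = 15/2
After inserting x = 21: new sorted = [-10, -8, 3, 6, 9, 21, 23, 26, 34]
New median = 9
Delta = 9 - 15/2 = 3/2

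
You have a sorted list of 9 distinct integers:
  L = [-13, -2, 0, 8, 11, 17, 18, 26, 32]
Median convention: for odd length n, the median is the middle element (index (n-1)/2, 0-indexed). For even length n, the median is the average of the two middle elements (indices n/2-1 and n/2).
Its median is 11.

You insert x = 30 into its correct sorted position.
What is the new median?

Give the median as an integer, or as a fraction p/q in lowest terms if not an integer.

Old list (sorted, length 9): [-13, -2, 0, 8, 11, 17, 18, 26, 32]
Old median = 11
Insert x = 30
Old length odd (9). Middle was index 4 = 11.
New length even (10). New median = avg of two middle elements.
x = 30: 8 elements are < x, 1 elements are > x.
New sorted list: [-13, -2, 0, 8, 11, 17, 18, 26, 30, 32]
New median = 14

Answer: 14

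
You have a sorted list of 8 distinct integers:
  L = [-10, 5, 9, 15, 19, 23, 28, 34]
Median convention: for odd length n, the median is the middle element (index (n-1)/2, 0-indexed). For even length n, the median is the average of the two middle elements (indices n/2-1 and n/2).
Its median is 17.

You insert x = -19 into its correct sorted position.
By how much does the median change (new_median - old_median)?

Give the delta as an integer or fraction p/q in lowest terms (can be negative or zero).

Answer: -2

Derivation:
Old median = 17
After inserting x = -19: new sorted = [-19, -10, 5, 9, 15, 19, 23, 28, 34]
New median = 15
Delta = 15 - 17 = -2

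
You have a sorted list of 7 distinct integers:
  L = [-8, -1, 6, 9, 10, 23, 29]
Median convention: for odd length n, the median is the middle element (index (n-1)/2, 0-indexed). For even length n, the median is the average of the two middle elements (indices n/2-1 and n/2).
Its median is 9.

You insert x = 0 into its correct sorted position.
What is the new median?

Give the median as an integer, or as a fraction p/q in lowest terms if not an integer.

Answer: 15/2

Derivation:
Old list (sorted, length 7): [-8, -1, 6, 9, 10, 23, 29]
Old median = 9
Insert x = 0
Old length odd (7). Middle was index 3 = 9.
New length even (8). New median = avg of two middle elements.
x = 0: 2 elements are < x, 5 elements are > x.
New sorted list: [-8, -1, 0, 6, 9, 10, 23, 29]
New median = 15/2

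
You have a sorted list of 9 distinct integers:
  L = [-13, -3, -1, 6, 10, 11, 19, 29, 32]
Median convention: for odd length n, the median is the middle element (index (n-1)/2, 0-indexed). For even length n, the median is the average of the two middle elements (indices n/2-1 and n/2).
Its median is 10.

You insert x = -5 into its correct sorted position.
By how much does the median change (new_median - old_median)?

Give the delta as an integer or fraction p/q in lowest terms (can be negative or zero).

Answer: -2

Derivation:
Old median = 10
After inserting x = -5: new sorted = [-13, -5, -3, -1, 6, 10, 11, 19, 29, 32]
New median = 8
Delta = 8 - 10 = -2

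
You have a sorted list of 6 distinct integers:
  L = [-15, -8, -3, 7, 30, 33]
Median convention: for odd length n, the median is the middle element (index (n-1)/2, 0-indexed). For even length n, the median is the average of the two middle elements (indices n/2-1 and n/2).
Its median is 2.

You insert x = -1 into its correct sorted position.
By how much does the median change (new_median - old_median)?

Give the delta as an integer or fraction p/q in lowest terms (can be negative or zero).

Answer: -3

Derivation:
Old median = 2
After inserting x = -1: new sorted = [-15, -8, -3, -1, 7, 30, 33]
New median = -1
Delta = -1 - 2 = -3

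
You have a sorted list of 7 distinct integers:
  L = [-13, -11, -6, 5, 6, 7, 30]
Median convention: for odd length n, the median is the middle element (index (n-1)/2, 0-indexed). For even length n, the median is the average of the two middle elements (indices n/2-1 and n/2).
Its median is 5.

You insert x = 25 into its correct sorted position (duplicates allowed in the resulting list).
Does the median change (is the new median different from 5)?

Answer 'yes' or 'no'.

Old median = 5
Insert x = 25
New median = 11/2
Changed? yes

Answer: yes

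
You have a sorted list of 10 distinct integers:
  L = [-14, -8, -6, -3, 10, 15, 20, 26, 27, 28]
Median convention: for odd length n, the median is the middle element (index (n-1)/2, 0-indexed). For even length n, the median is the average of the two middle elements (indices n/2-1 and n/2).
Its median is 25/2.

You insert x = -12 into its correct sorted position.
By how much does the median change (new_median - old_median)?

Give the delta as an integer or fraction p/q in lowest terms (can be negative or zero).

Answer: -5/2

Derivation:
Old median = 25/2
After inserting x = -12: new sorted = [-14, -12, -8, -6, -3, 10, 15, 20, 26, 27, 28]
New median = 10
Delta = 10 - 25/2 = -5/2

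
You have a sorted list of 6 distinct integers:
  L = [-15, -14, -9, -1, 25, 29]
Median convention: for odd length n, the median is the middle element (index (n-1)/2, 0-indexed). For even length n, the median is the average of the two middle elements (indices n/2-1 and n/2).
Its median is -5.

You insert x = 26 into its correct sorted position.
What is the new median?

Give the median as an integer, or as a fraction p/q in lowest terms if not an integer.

Old list (sorted, length 6): [-15, -14, -9, -1, 25, 29]
Old median = -5
Insert x = 26
Old length even (6). Middle pair: indices 2,3 = -9,-1.
New length odd (7). New median = single middle element.
x = 26: 5 elements are < x, 1 elements are > x.
New sorted list: [-15, -14, -9, -1, 25, 26, 29]
New median = -1

Answer: -1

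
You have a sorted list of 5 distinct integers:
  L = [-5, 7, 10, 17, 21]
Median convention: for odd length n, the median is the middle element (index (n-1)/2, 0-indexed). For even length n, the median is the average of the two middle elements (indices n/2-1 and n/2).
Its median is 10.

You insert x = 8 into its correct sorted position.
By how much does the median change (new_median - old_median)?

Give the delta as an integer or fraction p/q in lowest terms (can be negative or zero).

Old median = 10
After inserting x = 8: new sorted = [-5, 7, 8, 10, 17, 21]
New median = 9
Delta = 9 - 10 = -1

Answer: -1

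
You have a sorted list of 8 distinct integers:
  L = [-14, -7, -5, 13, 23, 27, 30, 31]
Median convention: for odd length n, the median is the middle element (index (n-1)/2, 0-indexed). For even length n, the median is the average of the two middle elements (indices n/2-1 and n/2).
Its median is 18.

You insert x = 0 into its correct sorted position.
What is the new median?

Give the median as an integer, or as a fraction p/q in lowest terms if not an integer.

Answer: 13

Derivation:
Old list (sorted, length 8): [-14, -7, -5, 13, 23, 27, 30, 31]
Old median = 18
Insert x = 0
Old length even (8). Middle pair: indices 3,4 = 13,23.
New length odd (9). New median = single middle element.
x = 0: 3 elements are < x, 5 elements are > x.
New sorted list: [-14, -7, -5, 0, 13, 23, 27, 30, 31]
New median = 13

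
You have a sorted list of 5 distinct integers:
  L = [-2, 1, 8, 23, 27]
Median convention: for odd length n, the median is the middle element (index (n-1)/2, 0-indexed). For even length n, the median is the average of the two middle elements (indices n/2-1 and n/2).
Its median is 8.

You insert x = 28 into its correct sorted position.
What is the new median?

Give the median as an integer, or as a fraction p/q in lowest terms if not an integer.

Answer: 31/2

Derivation:
Old list (sorted, length 5): [-2, 1, 8, 23, 27]
Old median = 8
Insert x = 28
Old length odd (5). Middle was index 2 = 8.
New length even (6). New median = avg of two middle elements.
x = 28: 5 elements are < x, 0 elements are > x.
New sorted list: [-2, 1, 8, 23, 27, 28]
New median = 31/2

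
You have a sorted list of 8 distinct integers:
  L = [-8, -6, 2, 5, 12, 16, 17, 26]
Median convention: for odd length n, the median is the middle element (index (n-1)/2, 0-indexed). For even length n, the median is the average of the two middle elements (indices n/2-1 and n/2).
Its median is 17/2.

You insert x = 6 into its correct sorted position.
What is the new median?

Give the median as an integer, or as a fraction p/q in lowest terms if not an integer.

Answer: 6

Derivation:
Old list (sorted, length 8): [-8, -6, 2, 5, 12, 16, 17, 26]
Old median = 17/2
Insert x = 6
Old length even (8). Middle pair: indices 3,4 = 5,12.
New length odd (9). New median = single middle element.
x = 6: 4 elements are < x, 4 elements are > x.
New sorted list: [-8, -6, 2, 5, 6, 12, 16, 17, 26]
New median = 6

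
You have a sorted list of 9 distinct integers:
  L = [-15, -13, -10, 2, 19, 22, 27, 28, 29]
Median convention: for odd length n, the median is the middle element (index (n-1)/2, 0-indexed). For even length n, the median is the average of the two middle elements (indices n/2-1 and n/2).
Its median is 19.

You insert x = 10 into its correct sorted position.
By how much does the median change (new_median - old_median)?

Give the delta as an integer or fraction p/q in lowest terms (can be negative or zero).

Old median = 19
After inserting x = 10: new sorted = [-15, -13, -10, 2, 10, 19, 22, 27, 28, 29]
New median = 29/2
Delta = 29/2 - 19 = -9/2

Answer: -9/2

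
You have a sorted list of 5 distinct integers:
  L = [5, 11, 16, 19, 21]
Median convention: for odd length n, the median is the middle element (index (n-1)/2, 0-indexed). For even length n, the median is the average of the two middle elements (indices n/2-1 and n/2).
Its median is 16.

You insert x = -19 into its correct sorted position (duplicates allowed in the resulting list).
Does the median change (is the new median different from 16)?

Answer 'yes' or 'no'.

Old median = 16
Insert x = -19
New median = 27/2
Changed? yes

Answer: yes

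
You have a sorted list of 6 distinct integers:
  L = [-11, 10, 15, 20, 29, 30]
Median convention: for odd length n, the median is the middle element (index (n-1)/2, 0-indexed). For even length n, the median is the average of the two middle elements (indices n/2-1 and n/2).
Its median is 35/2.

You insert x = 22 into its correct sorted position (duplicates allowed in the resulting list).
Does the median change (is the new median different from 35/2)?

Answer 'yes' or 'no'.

Answer: yes

Derivation:
Old median = 35/2
Insert x = 22
New median = 20
Changed? yes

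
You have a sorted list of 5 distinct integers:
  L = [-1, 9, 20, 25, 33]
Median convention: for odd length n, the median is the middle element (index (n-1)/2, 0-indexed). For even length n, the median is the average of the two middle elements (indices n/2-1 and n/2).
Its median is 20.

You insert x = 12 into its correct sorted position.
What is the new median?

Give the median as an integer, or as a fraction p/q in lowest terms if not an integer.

Answer: 16

Derivation:
Old list (sorted, length 5): [-1, 9, 20, 25, 33]
Old median = 20
Insert x = 12
Old length odd (5). Middle was index 2 = 20.
New length even (6). New median = avg of two middle elements.
x = 12: 2 elements are < x, 3 elements are > x.
New sorted list: [-1, 9, 12, 20, 25, 33]
New median = 16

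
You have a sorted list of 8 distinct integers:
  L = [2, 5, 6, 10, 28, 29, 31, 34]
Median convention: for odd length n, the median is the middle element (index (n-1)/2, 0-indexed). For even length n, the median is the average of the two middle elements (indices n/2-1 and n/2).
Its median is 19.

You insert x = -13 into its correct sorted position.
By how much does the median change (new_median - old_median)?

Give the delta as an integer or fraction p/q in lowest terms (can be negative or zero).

Old median = 19
After inserting x = -13: new sorted = [-13, 2, 5, 6, 10, 28, 29, 31, 34]
New median = 10
Delta = 10 - 19 = -9

Answer: -9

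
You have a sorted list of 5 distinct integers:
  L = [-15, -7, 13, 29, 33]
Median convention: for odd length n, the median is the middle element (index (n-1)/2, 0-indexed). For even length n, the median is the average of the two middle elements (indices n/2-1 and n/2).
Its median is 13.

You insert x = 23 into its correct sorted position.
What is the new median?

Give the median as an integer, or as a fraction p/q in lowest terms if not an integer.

Answer: 18

Derivation:
Old list (sorted, length 5): [-15, -7, 13, 29, 33]
Old median = 13
Insert x = 23
Old length odd (5). Middle was index 2 = 13.
New length even (6). New median = avg of two middle elements.
x = 23: 3 elements are < x, 2 elements are > x.
New sorted list: [-15, -7, 13, 23, 29, 33]
New median = 18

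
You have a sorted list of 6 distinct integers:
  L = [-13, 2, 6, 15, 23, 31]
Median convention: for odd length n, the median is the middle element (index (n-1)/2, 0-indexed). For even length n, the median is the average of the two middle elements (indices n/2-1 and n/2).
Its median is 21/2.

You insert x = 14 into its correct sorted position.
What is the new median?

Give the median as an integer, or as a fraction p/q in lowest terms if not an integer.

Old list (sorted, length 6): [-13, 2, 6, 15, 23, 31]
Old median = 21/2
Insert x = 14
Old length even (6). Middle pair: indices 2,3 = 6,15.
New length odd (7). New median = single middle element.
x = 14: 3 elements are < x, 3 elements are > x.
New sorted list: [-13, 2, 6, 14, 15, 23, 31]
New median = 14

Answer: 14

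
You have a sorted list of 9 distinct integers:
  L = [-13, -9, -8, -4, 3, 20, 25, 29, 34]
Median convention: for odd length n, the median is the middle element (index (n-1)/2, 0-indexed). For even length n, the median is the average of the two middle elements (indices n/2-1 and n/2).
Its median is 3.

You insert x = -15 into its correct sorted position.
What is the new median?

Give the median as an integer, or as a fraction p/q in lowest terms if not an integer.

Old list (sorted, length 9): [-13, -9, -8, -4, 3, 20, 25, 29, 34]
Old median = 3
Insert x = -15
Old length odd (9). Middle was index 4 = 3.
New length even (10). New median = avg of two middle elements.
x = -15: 0 elements are < x, 9 elements are > x.
New sorted list: [-15, -13, -9, -8, -4, 3, 20, 25, 29, 34]
New median = -1/2

Answer: -1/2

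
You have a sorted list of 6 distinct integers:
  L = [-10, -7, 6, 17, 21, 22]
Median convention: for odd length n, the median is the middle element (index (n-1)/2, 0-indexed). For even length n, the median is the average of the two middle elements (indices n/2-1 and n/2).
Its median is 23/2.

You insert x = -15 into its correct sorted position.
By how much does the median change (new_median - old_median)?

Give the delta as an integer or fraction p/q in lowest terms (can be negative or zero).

Old median = 23/2
After inserting x = -15: new sorted = [-15, -10, -7, 6, 17, 21, 22]
New median = 6
Delta = 6 - 23/2 = -11/2

Answer: -11/2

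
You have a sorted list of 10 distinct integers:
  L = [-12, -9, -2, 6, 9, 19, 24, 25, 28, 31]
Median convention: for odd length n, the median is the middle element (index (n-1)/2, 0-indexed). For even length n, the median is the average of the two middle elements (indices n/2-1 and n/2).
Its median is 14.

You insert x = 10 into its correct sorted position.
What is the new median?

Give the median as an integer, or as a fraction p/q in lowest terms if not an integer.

Old list (sorted, length 10): [-12, -9, -2, 6, 9, 19, 24, 25, 28, 31]
Old median = 14
Insert x = 10
Old length even (10). Middle pair: indices 4,5 = 9,19.
New length odd (11). New median = single middle element.
x = 10: 5 elements are < x, 5 elements are > x.
New sorted list: [-12, -9, -2, 6, 9, 10, 19, 24, 25, 28, 31]
New median = 10

Answer: 10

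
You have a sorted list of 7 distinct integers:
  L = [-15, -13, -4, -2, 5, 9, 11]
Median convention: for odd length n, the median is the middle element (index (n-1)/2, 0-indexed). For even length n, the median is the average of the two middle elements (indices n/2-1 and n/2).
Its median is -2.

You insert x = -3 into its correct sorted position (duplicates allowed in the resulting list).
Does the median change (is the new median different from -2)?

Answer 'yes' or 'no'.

Old median = -2
Insert x = -3
New median = -5/2
Changed? yes

Answer: yes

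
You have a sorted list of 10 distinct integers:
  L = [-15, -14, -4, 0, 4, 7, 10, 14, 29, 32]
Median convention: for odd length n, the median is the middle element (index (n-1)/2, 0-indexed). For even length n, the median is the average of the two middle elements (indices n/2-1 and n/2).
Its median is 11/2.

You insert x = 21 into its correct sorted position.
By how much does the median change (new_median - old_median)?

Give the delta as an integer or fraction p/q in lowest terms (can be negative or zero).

Answer: 3/2

Derivation:
Old median = 11/2
After inserting x = 21: new sorted = [-15, -14, -4, 0, 4, 7, 10, 14, 21, 29, 32]
New median = 7
Delta = 7 - 11/2 = 3/2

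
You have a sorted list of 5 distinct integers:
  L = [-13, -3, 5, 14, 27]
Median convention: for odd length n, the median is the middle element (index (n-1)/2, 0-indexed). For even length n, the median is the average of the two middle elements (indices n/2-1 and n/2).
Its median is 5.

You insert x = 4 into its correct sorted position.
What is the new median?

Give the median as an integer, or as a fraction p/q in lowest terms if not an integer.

Old list (sorted, length 5): [-13, -3, 5, 14, 27]
Old median = 5
Insert x = 4
Old length odd (5). Middle was index 2 = 5.
New length even (6). New median = avg of two middle elements.
x = 4: 2 elements are < x, 3 elements are > x.
New sorted list: [-13, -3, 4, 5, 14, 27]
New median = 9/2

Answer: 9/2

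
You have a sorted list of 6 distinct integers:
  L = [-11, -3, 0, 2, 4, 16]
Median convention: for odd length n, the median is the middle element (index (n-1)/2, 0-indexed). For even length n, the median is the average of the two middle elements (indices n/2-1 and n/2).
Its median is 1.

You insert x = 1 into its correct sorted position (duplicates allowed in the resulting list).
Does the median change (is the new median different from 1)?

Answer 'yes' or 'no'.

Answer: no

Derivation:
Old median = 1
Insert x = 1
New median = 1
Changed? no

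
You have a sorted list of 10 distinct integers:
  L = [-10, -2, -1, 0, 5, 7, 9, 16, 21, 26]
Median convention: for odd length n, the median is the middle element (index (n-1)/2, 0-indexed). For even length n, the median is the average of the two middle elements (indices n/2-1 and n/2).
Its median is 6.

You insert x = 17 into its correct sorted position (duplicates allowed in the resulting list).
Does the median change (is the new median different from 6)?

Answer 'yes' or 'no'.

Answer: yes

Derivation:
Old median = 6
Insert x = 17
New median = 7
Changed? yes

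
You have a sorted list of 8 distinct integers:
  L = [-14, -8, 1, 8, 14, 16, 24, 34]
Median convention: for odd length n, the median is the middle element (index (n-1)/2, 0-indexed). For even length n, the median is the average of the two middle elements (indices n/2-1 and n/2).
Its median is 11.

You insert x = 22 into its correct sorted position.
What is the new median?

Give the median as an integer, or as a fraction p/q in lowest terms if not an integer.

Answer: 14

Derivation:
Old list (sorted, length 8): [-14, -8, 1, 8, 14, 16, 24, 34]
Old median = 11
Insert x = 22
Old length even (8). Middle pair: indices 3,4 = 8,14.
New length odd (9). New median = single middle element.
x = 22: 6 elements are < x, 2 elements are > x.
New sorted list: [-14, -8, 1, 8, 14, 16, 22, 24, 34]
New median = 14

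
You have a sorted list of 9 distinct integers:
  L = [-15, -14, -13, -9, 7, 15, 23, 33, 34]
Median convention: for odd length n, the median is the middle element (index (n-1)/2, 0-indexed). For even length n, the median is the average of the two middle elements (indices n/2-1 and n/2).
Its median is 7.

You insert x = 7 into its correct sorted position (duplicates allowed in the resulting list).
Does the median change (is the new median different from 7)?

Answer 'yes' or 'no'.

Answer: no

Derivation:
Old median = 7
Insert x = 7
New median = 7
Changed? no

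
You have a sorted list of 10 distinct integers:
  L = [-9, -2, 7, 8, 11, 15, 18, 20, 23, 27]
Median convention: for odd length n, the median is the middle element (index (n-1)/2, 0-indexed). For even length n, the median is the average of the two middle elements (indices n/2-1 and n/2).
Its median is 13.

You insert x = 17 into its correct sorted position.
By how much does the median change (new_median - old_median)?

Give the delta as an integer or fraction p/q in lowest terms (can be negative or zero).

Answer: 2

Derivation:
Old median = 13
After inserting x = 17: new sorted = [-9, -2, 7, 8, 11, 15, 17, 18, 20, 23, 27]
New median = 15
Delta = 15 - 13 = 2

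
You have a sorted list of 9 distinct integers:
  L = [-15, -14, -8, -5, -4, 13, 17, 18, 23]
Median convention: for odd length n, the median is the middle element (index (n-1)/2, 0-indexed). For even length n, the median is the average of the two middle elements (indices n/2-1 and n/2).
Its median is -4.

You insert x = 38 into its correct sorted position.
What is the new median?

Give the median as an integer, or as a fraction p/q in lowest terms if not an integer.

Answer: 9/2

Derivation:
Old list (sorted, length 9): [-15, -14, -8, -5, -4, 13, 17, 18, 23]
Old median = -4
Insert x = 38
Old length odd (9). Middle was index 4 = -4.
New length even (10). New median = avg of two middle elements.
x = 38: 9 elements are < x, 0 elements are > x.
New sorted list: [-15, -14, -8, -5, -4, 13, 17, 18, 23, 38]
New median = 9/2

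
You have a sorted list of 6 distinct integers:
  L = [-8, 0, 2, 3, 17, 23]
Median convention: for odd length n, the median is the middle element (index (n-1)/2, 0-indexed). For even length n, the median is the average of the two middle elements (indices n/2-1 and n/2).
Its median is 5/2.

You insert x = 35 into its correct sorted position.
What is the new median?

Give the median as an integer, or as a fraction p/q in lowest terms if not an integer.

Answer: 3

Derivation:
Old list (sorted, length 6): [-8, 0, 2, 3, 17, 23]
Old median = 5/2
Insert x = 35
Old length even (6). Middle pair: indices 2,3 = 2,3.
New length odd (7). New median = single middle element.
x = 35: 6 elements are < x, 0 elements are > x.
New sorted list: [-8, 0, 2, 3, 17, 23, 35]
New median = 3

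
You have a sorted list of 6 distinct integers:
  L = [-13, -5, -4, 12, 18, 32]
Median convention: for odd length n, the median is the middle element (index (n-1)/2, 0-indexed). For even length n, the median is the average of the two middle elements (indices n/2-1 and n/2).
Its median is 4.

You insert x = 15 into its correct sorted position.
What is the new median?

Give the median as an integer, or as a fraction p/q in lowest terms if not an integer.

Answer: 12

Derivation:
Old list (sorted, length 6): [-13, -5, -4, 12, 18, 32]
Old median = 4
Insert x = 15
Old length even (6). Middle pair: indices 2,3 = -4,12.
New length odd (7). New median = single middle element.
x = 15: 4 elements are < x, 2 elements are > x.
New sorted list: [-13, -5, -4, 12, 15, 18, 32]
New median = 12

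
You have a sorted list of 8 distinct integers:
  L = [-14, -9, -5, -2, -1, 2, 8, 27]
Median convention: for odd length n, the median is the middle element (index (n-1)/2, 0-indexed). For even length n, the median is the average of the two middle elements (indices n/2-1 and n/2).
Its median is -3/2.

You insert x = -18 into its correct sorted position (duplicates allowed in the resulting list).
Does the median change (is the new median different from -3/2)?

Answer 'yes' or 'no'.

Old median = -3/2
Insert x = -18
New median = -2
Changed? yes

Answer: yes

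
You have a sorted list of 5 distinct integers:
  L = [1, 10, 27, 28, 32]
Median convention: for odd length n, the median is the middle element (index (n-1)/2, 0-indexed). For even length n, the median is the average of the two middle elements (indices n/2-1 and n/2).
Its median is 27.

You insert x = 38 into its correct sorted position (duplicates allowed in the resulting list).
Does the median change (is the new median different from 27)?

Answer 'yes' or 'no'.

Old median = 27
Insert x = 38
New median = 55/2
Changed? yes

Answer: yes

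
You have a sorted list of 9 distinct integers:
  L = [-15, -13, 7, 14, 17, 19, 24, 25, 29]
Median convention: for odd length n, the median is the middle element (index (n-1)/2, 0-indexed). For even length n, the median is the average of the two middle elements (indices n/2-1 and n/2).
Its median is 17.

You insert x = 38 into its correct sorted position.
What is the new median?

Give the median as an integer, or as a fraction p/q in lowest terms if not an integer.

Old list (sorted, length 9): [-15, -13, 7, 14, 17, 19, 24, 25, 29]
Old median = 17
Insert x = 38
Old length odd (9). Middle was index 4 = 17.
New length even (10). New median = avg of two middle elements.
x = 38: 9 elements are < x, 0 elements are > x.
New sorted list: [-15, -13, 7, 14, 17, 19, 24, 25, 29, 38]
New median = 18

Answer: 18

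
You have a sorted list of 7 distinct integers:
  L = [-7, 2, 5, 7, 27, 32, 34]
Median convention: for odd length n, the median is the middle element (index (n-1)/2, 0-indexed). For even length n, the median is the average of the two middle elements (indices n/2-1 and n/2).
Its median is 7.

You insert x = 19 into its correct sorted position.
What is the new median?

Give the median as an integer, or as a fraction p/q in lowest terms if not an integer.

Old list (sorted, length 7): [-7, 2, 5, 7, 27, 32, 34]
Old median = 7
Insert x = 19
Old length odd (7). Middle was index 3 = 7.
New length even (8). New median = avg of two middle elements.
x = 19: 4 elements are < x, 3 elements are > x.
New sorted list: [-7, 2, 5, 7, 19, 27, 32, 34]
New median = 13

Answer: 13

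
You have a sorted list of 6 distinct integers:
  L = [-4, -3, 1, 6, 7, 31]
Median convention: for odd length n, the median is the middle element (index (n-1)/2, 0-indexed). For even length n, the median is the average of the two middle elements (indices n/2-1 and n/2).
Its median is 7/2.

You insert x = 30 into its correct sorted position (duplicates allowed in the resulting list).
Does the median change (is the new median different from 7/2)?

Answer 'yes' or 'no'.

Old median = 7/2
Insert x = 30
New median = 6
Changed? yes

Answer: yes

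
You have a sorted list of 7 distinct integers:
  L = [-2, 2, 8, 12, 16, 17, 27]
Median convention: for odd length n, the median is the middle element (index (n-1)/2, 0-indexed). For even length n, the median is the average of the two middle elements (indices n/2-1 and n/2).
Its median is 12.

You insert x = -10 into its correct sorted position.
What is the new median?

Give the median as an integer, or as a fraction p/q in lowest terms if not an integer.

Answer: 10

Derivation:
Old list (sorted, length 7): [-2, 2, 8, 12, 16, 17, 27]
Old median = 12
Insert x = -10
Old length odd (7). Middle was index 3 = 12.
New length even (8). New median = avg of two middle elements.
x = -10: 0 elements are < x, 7 elements are > x.
New sorted list: [-10, -2, 2, 8, 12, 16, 17, 27]
New median = 10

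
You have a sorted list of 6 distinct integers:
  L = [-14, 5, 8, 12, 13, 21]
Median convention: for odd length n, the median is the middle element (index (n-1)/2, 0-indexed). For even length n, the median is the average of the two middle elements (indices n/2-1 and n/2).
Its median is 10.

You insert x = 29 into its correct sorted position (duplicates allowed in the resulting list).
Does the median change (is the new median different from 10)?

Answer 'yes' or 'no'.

Old median = 10
Insert x = 29
New median = 12
Changed? yes

Answer: yes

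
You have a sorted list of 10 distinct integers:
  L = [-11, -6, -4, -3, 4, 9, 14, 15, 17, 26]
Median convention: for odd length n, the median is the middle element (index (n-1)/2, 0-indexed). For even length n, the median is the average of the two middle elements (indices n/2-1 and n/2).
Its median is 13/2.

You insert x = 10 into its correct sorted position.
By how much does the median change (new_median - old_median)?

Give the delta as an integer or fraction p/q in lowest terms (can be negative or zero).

Old median = 13/2
After inserting x = 10: new sorted = [-11, -6, -4, -3, 4, 9, 10, 14, 15, 17, 26]
New median = 9
Delta = 9 - 13/2 = 5/2

Answer: 5/2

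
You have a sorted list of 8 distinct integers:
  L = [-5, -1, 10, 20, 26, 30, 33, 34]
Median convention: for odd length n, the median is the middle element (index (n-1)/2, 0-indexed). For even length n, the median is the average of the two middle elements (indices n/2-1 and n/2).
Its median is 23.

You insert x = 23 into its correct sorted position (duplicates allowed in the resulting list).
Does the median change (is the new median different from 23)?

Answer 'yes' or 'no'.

Answer: no

Derivation:
Old median = 23
Insert x = 23
New median = 23
Changed? no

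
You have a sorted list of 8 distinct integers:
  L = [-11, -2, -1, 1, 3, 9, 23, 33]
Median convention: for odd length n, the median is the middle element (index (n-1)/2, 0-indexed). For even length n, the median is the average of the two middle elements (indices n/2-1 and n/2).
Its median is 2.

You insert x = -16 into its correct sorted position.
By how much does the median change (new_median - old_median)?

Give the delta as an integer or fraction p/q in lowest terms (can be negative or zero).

Old median = 2
After inserting x = -16: new sorted = [-16, -11, -2, -1, 1, 3, 9, 23, 33]
New median = 1
Delta = 1 - 2 = -1

Answer: -1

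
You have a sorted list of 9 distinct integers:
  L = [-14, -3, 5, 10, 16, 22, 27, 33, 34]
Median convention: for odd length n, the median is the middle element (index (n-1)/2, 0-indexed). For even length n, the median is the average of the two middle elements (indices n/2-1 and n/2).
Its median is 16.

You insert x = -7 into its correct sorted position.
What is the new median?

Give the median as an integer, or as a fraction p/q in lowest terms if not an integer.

Old list (sorted, length 9): [-14, -3, 5, 10, 16, 22, 27, 33, 34]
Old median = 16
Insert x = -7
Old length odd (9). Middle was index 4 = 16.
New length even (10). New median = avg of two middle elements.
x = -7: 1 elements are < x, 8 elements are > x.
New sorted list: [-14, -7, -3, 5, 10, 16, 22, 27, 33, 34]
New median = 13

Answer: 13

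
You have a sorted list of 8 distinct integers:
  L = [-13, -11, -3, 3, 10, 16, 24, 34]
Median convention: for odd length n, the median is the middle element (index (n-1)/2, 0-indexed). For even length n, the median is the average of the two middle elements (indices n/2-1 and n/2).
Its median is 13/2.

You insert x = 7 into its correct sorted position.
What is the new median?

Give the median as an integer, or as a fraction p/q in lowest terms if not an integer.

Old list (sorted, length 8): [-13, -11, -3, 3, 10, 16, 24, 34]
Old median = 13/2
Insert x = 7
Old length even (8). Middle pair: indices 3,4 = 3,10.
New length odd (9). New median = single middle element.
x = 7: 4 elements are < x, 4 elements are > x.
New sorted list: [-13, -11, -3, 3, 7, 10, 16, 24, 34]
New median = 7

Answer: 7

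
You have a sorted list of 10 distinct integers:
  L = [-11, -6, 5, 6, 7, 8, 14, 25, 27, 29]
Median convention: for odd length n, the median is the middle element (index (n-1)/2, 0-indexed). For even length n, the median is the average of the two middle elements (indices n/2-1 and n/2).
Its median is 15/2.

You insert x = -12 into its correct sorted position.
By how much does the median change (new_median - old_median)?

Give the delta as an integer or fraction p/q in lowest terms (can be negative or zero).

Old median = 15/2
After inserting x = -12: new sorted = [-12, -11, -6, 5, 6, 7, 8, 14, 25, 27, 29]
New median = 7
Delta = 7 - 15/2 = -1/2

Answer: -1/2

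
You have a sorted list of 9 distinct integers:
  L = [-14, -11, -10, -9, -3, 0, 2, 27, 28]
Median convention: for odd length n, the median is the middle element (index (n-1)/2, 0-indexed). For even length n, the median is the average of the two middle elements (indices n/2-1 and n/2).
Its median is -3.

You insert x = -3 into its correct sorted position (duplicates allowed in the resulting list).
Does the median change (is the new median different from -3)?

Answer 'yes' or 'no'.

Answer: no

Derivation:
Old median = -3
Insert x = -3
New median = -3
Changed? no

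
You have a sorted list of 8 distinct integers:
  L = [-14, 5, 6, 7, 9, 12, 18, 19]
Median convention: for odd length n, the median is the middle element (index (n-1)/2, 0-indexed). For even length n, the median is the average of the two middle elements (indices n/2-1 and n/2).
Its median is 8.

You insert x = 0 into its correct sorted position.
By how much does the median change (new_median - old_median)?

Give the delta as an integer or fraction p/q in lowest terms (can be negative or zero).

Old median = 8
After inserting x = 0: new sorted = [-14, 0, 5, 6, 7, 9, 12, 18, 19]
New median = 7
Delta = 7 - 8 = -1

Answer: -1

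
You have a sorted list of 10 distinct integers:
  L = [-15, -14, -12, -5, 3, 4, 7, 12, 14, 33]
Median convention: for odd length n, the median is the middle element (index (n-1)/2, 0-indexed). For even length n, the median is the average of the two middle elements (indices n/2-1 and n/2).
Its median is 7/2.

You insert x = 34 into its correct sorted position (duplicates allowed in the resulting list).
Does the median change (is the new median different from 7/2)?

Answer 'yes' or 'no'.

Answer: yes

Derivation:
Old median = 7/2
Insert x = 34
New median = 4
Changed? yes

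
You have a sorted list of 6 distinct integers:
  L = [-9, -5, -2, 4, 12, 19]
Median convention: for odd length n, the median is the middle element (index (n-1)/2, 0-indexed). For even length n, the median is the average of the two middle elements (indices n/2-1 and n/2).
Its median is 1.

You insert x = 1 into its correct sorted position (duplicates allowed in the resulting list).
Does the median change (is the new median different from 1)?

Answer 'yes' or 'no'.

Old median = 1
Insert x = 1
New median = 1
Changed? no

Answer: no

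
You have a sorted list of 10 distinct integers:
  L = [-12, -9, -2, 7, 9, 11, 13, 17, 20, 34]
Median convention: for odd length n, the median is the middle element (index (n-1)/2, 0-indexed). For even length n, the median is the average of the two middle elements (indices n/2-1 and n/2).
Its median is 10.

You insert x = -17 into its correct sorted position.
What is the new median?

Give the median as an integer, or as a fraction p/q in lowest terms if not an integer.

Answer: 9

Derivation:
Old list (sorted, length 10): [-12, -9, -2, 7, 9, 11, 13, 17, 20, 34]
Old median = 10
Insert x = -17
Old length even (10). Middle pair: indices 4,5 = 9,11.
New length odd (11). New median = single middle element.
x = -17: 0 elements are < x, 10 elements are > x.
New sorted list: [-17, -12, -9, -2, 7, 9, 11, 13, 17, 20, 34]
New median = 9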